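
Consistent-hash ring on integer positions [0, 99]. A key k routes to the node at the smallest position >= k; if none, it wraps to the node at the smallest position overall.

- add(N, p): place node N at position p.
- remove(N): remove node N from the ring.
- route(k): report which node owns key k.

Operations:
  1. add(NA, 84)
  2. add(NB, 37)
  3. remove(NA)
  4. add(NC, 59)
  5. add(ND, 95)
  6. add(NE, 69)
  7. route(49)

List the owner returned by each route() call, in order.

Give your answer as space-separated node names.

Answer: NC

Derivation:
Op 1: add NA@84 -> ring=[84:NA]
Op 2: add NB@37 -> ring=[37:NB,84:NA]
Op 3: remove NA -> ring=[37:NB]
Op 4: add NC@59 -> ring=[37:NB,59:NC]
Op 5: add ND@95 -> ring=[37:NB,59:NC,95:ND]
Op 6: add NE@69 -> ring=[37:NB,59:NC,69:NE,95:ND]
Op 7: route key 49: smallest pos >= 49 is 59 -> NC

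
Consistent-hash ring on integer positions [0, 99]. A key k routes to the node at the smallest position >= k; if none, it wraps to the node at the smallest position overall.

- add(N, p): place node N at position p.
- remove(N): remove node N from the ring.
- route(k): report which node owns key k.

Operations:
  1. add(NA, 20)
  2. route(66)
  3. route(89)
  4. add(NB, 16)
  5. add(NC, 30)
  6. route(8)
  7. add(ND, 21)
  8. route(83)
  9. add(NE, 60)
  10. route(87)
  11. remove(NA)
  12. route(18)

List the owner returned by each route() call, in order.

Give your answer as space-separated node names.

Answer: NA NA NB NB NB ND

Derivation:
Op 1: add NA@20 -> ring=[20:NA]
Op 2: route key 66: none >= 66, wrap to smallest pos 20 -> NA
Op 3: route key 89: none >= 89, wrap to smallest pos 20 -> NA
Op 4: add NB@16 -> ring=[16:NB,20:NA]
Op 5: add NC@30 -> ring=[16:NB,20:NA,30:NC]
Op 6: route key 8: smallest pos >= 8 is 16 -> NB
Op 7: add ND@21 -> ring=[16:NB,20:NA,21:ND,30:NC]
Op 8: route key 83: none >= 83, wrap to smallest pos 16 -> NB
Op 9: add NE@60 -> ring=[16:NB,20:NA,21:ND,30:NC,60:NE]
Op 10: route key 87: none >= 87, wrap to smallest pos 16 -> NB
Op 11: remove NA -> ring=[16:NB,21:ND,30:NC,60:NE]
Op 12: route key 18: smallest pos >= 18 is 21 -> ND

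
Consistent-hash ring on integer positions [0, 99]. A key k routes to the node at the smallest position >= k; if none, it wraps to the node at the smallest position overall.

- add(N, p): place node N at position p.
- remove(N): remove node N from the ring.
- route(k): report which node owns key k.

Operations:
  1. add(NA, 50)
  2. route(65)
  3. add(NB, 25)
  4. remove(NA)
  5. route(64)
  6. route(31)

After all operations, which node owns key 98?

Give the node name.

Op 1: add NA@50 -> ring=[50:NA]
Op 2: route key 65: none >= 65, wrap to smallest pos 50 -> NA
Op 3: add NB@25 -> ring=[25:NB,50:NA]
Op 4: remove NA -> ring=[25:NB]
Op 5: route key 64: none >= 64, wrap to smallest pos 25 -> NB
Op 6: route key 31: none >= 31, wrap to smallest pos 25 -> NB
Final route key 98: none >= 98, wrap to smallest pos 25 -> NB

Answer: NB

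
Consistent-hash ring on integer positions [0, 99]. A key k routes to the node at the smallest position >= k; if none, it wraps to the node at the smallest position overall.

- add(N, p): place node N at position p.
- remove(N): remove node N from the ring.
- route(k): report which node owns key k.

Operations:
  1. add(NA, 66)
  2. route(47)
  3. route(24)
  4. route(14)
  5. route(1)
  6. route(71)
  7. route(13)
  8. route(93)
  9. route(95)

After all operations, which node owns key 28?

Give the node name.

Op 1: add NA@66 -> ring=[66:NA]
Op 2: route key 47: smallest pos >= 47 is 66 -> NA
Op 3: route key 24: smallest pos >= 24 is 66 -> NA
Op 4: route key 14: smallest pos >= 14 is 66 -> NA
Op 5: route key 1: smallest pos >= 1 is 66 -> NA
Op 6: route key 71: none >= 71, wrap to smallest pos 66 -> NA
Op 7: route key 13: smallest pos >= 13 is 66 -> NA
Op 8: route key 93: none >= 93, wrap to smallest pos 66 -> NA
Op 9: route key 95: none >= 95, wrap to smallest pos 66 -> NA
Final route key 28: smallest pos >= 28 is 66 -> NA

Answer: NA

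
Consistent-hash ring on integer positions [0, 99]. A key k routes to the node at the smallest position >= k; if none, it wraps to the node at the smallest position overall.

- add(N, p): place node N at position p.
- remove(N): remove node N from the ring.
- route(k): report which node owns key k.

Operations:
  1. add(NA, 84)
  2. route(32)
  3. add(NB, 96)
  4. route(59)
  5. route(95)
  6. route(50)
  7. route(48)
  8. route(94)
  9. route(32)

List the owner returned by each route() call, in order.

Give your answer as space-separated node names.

Answer: NA NA NB NA NA NB NA

Derivation:
Op 1: add NA@84 -> ring=[84:NA]
Op 2: route key 32: smallest pos >= 32 is 84 -> NA
Op 3: add NB@96 -> ring=[84:NA,96:NB]
Op 4: route key 59: smallest pos >= 59 is 84 -> NA
Op 5: route key 95: smallest pos >= 95 is 96 -> NB
Op 6: route key 50: smallest pos >= 50 is 84 -> NA
Op 7: route key 48: smallest pos >= 48 is 84 -> NA
Op 8: route key 94: smallest pos >= 94 is 96 -> NB
Op 9: route key 32: smallest pos >= 32 is 84 -> NA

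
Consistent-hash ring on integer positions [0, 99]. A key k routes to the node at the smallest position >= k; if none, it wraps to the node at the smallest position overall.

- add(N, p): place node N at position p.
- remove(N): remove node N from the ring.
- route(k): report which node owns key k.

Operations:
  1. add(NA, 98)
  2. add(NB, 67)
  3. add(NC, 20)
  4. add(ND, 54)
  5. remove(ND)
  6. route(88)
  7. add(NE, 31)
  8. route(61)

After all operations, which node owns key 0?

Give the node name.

Op 1: add NA@98 -> ring=[98:NA]
Op 2: add NB@67 -> ring=[67:NB,98:NA]
Op 3: add NC@20 -> ring=[20:NC,67:NB,98:NA]
Op 4: add ND@54 -> ring=[20:NC,54:ND,67:NB,98:NA]
Op 5: remove ND -> ring=[20:NC,67:NB,98:NA]
Op 6: route key 88: smallest pos >= 88 is 98 -> NA
Op 7: add NE@31 -> ring=[20:NC,31:NE,67:NB,98:NA]
Op 8: route key 61: smallest pos >= 61 is 67 -> NB
Final route key 0: smallest pos >= 0 is 20 -> NC

Answer: NC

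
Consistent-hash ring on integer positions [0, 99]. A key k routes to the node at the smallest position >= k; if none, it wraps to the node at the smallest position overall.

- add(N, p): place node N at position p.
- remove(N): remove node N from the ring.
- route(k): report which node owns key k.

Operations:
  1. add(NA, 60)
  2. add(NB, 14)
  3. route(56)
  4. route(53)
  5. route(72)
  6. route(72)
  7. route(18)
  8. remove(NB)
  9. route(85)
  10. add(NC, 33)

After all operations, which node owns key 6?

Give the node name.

Op 1: add NA@60 -> ring=[60:NA]
Op 2: add NB@14 -> ring=[14:NB,60:NA]
Op 3: route key 56: smallest pos >= 56 is 60 -> NA
Op 4: route key 53: smallest pos >= 53 is 60 -> NA
Op 5: route key 72: none >= 72, wrap to smallest pos 14 -> NB
Op 6: route key 72: none >= 72, wrap to smallest pos 14 -> NB
Op 7: route key 18: smallest pos >= 18 is 60 -> NA
Op 8: remove NB -> ring=[60:NA]
Op 9: route key 85: none >= 85, wrap to smallest pos 60 -> NA
Op 10: add NC@33 -> ring=[33:NC,60:NA]
Final route key 6: smallest pos >= 6 is 33 -> NC

Answer: NC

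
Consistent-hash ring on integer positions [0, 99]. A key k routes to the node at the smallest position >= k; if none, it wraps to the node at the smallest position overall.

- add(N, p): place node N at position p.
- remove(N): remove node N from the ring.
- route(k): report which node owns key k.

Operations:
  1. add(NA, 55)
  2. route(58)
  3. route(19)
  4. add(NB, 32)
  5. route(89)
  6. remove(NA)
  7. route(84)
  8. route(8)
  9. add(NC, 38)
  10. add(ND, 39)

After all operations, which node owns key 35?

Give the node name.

Answer: NC

Derivation:
Op 1: add NA@55 -> ring=[55:NA]
Op 2: route key 58: none >= 58, wrap to smallest pos 55 -> NA
Op 3: route key 19: smallest pos >= 19 is 55 -> NA
Op 4: add NB@32 -> ring=[32:NB,55:NA]
Op 5: route key 89: none >= 89, wrap to smallest pos 32 -> NB
Op 6: remove NA -> ring=[32:NB]
Op 7: route key 84: none >= 84, wrap to smallest pos 32 -> NB
Op 8: route key 8: smallest pos >= 8 is 32 -> NB
Op 9: add NC@38 -> ring=[32:NB,38:NC]
Op 10: add ND@39 -> ring=[32:NB,38:NC,39:ND]
Final route key 35: smallest pos >= 35 is 38 -> NC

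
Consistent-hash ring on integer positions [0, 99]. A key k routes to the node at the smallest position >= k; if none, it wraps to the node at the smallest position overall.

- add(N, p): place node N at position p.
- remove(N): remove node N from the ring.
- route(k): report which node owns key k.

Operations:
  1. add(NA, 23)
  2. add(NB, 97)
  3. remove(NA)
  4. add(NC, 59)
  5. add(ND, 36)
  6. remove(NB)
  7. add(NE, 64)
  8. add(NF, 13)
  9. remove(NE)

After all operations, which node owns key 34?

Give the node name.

Answer: ND

Derivation:
Op 1: add NA@23 -> ring=[23:NA]
Op 2: add NB@97 -> ring=[23:NA,97:NB]
Op 3: remove NA -> ring=[97:NB]
Op 4: add NC@59 -> ring=[59:NC,97:NB]
Op 5: add ND@36 -> ring=[36:ND,59:NC,97:NB]
Op 6: remove NB -> ring=[36:ND,59:NC]
Op 7: add NE@64 -> ring=[36:ND,59:NC,64:NE]
Op 8: add NF@13 -> ring=[13:NF,36:ND,59:NC,64:NE]
Op 9: remove NE -> ring=[13:NF,36:ND,59:NC]
Final route key 34: smallest pos >= 34 is 36 -> ND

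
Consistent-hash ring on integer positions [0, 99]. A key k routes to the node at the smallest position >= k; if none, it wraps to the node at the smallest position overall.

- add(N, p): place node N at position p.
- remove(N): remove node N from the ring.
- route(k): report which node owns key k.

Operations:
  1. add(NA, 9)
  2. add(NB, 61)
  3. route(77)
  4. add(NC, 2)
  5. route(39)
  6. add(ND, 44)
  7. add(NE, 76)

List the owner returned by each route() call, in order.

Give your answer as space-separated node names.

Op 1: add NA@9 -> ring=[9:NA]
Op 2: add NB@61 -> ring=[9:NA,61:NB]
Op 3: route key 77: none >= 77, wrap to smallest pos 9 -> NA
Op 4: add NC@2 -> ring=[2:NC,9:NA,61:NB]
Op 5: route key 39: smallest pos >= 39 is 61 -> NB
Op 6: add ND@44 -> ring=[2:NC,9:NA,44:ND,61:NB]
Op 7: add NE@76 -> ring=[2:NC,9:NA,44:ND,61:NB,76:NE]

Answer: NA NB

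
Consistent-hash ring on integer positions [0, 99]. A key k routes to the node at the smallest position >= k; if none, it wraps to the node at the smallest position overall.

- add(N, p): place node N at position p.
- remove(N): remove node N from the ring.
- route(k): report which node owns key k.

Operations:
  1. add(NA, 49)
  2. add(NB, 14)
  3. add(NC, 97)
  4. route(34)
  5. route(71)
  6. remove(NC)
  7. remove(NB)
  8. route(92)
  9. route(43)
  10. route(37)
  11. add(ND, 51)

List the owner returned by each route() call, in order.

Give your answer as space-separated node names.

Answer: NA NC NA NA NA

Derivation:
Op 1: add NA@49 -> ring=[49:NA]
Op 2: add NB@14 -> ring=[14:NB,49:NA]
Op 3: add NC@97 -> ring=[14:NB,49:NA,97:NC]
Op 4: route key 34: smallest pos >= 34 is 49 -> NA
Op 5: route key 71: smallest pos >= 71 is 97 -> NC
Op 6: remove NC -> ring=[14:NB,49:NA]
Op 7: remove NB -> ring=[49:NA]
Op 8: route key 92: none >= 92, wrap to smallest pos 49 -> NA
Op 9: route key 43: smallest pos >= 43 is 49 -> NA
Op 10: route key 37: smallest pos >= 37 is 49 -> NA
Op 11: add ND@51 -> ring=[49:NA,51:ND]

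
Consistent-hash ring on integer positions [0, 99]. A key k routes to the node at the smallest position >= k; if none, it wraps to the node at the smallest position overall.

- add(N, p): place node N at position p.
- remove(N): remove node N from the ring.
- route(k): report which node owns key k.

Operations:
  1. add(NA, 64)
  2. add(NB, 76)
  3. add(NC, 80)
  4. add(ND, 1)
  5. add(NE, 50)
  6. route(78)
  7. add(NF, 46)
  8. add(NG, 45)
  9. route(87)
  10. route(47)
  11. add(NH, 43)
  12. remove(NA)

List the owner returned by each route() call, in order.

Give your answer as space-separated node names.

Answer: NC ND NE

Derivation:
Op 1: add NA@64 -> ring=[64:NA]
Op 2: add NB@76 -> ring=[64:NA,76:NB]
Op 3: add NC@80 -> ring=[64:NA,76:NB,80:NC]
Op 4: add ND@1 -> ring=[1:ND,64:NA,76:NB,80:NC]
Op 5: add NE@50 -> ring=[1:ND,50:NE,64:NA,76:NB,80:NC]
Op 6: route key 78: smallest pos >= 78 is 80 -> NC
Op 7: add NF@46 -> ring=[1:ND,46:NF,50:NE,64:NA,76:NB,80:NC]
Op 8: add NG@45 -> ring=[1:ND,45:NG,46:NF,50:NE,64:NA,76:NB,80:NC]
Op 9: route key 87: none >= 87, wrap to smallest pos 1 -> ND
Op 10: route key 47: smallest pos >= 47 is 50 -> NE
Op 11: add NH@43 -> ring=[1:ND,43:NH,45:NG,46:NF,50:NE,64:NA,76:NB,80:NC]
Op 12: remove NA -> ring=[1:ND,43:NH,45:NG,46:NF,50:NE,76:NB,80:NC]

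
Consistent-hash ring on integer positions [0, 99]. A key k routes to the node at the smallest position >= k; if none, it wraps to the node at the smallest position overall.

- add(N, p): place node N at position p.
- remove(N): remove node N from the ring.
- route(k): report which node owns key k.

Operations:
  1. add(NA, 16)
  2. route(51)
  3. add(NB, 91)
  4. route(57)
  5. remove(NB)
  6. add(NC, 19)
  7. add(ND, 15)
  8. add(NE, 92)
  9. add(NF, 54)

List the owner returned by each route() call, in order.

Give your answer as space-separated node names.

Op 1: add NA@16 -> ring=[16:NA]
Op 2: route key 51: none >= 51, wrap to smallest pos 16 -> NA
Op 3: add NB@91 -> ring=[16:NA,91:NB]
Op 4: route key 57: smallest pos >= 57 is 91 -> NB
Op 5: remove NB -> ring=[16:NA]
Op 6: add NC@19 -> ring=[16:NA,19:NC]
Op 7: add ND@15 -> ring=[15:ND,16:NA,19:NC]
Op 8: add NE@92 -> ring=[15:ND,16:NA,19:NC,92:NE]
Op 9: add NF@54 -> ring=[15:ND,16:NA,19:NC,54:NF,92:NE]

Answer: NA NB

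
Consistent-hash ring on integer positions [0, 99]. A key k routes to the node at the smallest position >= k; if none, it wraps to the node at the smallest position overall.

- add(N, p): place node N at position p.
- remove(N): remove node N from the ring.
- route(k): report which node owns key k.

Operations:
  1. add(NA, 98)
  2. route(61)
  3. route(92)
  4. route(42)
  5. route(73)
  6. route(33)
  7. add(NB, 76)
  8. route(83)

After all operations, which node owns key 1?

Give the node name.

Answer: NB

Derivation:
Op 1: add NA@98 -> ring=[98:NA]
Op 2: route key 61: smallest pos >= 61 is 98 -> NA
Op 3: route key 92: smallest pos >= 92 is 98 -> NA
Op 4: route key 42: smallest pos >= 42 is 98 -> NA
Op 5: route key 73: smallest pos >= 73 is 98 -> NA
Op 6: route key 33: smallest pos >= 33 is 98 -> NA
Op 7: add NB@76 -> ring=[76:NB,98:NA]
Op 8: route key 83: smallest pos >= 83 is 98 -> NA
Final route key 1: smallest pos >= 1 is 76 -> NB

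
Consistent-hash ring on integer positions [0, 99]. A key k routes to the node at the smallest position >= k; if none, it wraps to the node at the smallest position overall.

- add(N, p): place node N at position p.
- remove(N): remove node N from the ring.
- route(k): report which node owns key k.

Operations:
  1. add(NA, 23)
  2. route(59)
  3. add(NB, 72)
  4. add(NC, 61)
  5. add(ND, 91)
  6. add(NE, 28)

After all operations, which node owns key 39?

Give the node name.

Answer: NC

Derivation:
Op 1: add NA@23 -> ring=[23:NA]
Op 2: route key 59: none >= 59, wrap to smallest pos 23 -> NA
Op 3: add NB@72 -> ring=[23:NA,72:NB]
Op 4: add NC@61 -> ring=[23:NA,61:NC,72:NB]
Op 5: add ND@91 -> ring=[23:NA,61:NC,72:NB,91:ND]
Op 6: add NE@28 -> ring=[23:NA,28:NE,61:NC,72:NB,91:ND]
Final route key 39: smallest pos >= 39 is 61 -> NC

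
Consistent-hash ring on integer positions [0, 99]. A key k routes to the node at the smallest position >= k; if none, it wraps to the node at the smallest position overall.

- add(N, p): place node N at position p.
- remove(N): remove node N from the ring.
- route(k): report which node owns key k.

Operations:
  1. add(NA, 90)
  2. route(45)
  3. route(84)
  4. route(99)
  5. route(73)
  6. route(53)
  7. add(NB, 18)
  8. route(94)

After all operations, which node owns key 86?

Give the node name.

Op 1: add NA@90 -> ring=[90:NA]
Op 2: route key 45: smallest pos >= 45 is 90 -> NA
Op 3: route key 84: smallest pos >= 84 is 90 -> NA
Op 4: route key 99: none >= 99, wrap to smallest pos 90 -> NA
Op 5: route key 73: smallest pos >= 73 is 90 -> NA
Op 6: route key 53: smallest pos >= 53 is 90 -> NA
Op 7: add NB@18 -> ring=[18:NB,90:NA]
Op 8: route key 94: none >= 94, wrap to smallest pos 18 -> NB
Final route key 86: smallest pos >= 86 is 90 -> NA

Answer: NA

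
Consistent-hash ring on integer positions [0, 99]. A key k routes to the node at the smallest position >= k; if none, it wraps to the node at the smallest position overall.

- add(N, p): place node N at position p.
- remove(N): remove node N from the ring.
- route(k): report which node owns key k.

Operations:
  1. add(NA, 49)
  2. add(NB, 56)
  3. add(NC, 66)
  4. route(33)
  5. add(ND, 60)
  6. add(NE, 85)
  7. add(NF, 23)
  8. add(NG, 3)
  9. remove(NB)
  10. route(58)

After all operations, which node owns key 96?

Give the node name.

Answer: NG

Derivation:
Op 1: add NA@49 -> ring=[49:NA]
Op 2: add NB@56 -> ring=[49:NA,56:NB]
Op 3: add NC@66 -> ring=[49:NA,56:NB,66:NC]
Op 4: route key 33: smallest pos >= 33 is 49 -> NA
Op 5: add ND@60 -> ring=[49:NA,56:NB,60:ND,66:NC]
Op 6: add NE@85 -> ring=[49:NA,56:NB,60:ND,66:NC,85:NE]
Op 7: add NF@23 -> ring=[23:NF,49:NA,56:NB,60:ND,66:NC,85:NE]
Op 8: add NG@3 -> ring=[3:NG,23:NF,49:NA,56:NB,60:ND,66:NC,85:NE]
Op 9: remove NB -> ring=[3:NG,23:NF,49:NA,60:ND,66:NC,85:NE]
Op 10: route key 58: smallest pos >= 58 is 60 -> ND
Final route key 96: none >= 96, wrap to smallest pos 3 -> NG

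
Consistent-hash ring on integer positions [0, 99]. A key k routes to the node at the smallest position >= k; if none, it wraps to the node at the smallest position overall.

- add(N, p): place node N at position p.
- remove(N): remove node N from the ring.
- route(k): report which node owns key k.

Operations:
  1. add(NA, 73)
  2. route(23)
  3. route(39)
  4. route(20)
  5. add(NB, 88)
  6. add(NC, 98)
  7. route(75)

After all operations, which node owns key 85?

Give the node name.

Op 1: add NA@73 -> ring=[73:NA]
Op 2: route key 23: smallest pos >= 23 is 73 -> NA
Op 3: route key 39: smallest pos >= 39 is 73 -> NA
Op 4: route key 20: smallest pos >= 20 is 73 -> NA
Op 5: add NB@88 -> ring=[73:NA,88:NB]
Op 6: add NC@98 -> ring=[73:NA,88:NB,98:NC]
Op 7: route key 75: smallest pos >= 75 is 88 -> NB
Final route key 85: smallest pos >= 85 is 88 -> NB

Answer: NB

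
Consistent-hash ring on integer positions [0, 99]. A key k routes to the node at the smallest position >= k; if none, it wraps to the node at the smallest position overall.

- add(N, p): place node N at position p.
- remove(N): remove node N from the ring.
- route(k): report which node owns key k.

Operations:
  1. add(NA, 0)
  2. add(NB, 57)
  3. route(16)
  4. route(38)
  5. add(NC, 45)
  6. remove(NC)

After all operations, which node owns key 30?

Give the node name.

Answer: NB

Derivation:
Op 1: add NA@0 -> ring=[0:NA]
Op 2: add NB@57 -> ring=[0:NA,57:NB]
Op 3: route key 16: smallest pos >= 16 is 57 -> NB
Op 4: route key 38: smallest pos >= 38 is 57 -> NB
Op 5: add NC@45 -> ring=[0:NA,45:NC,57:NB]
Op 6: remove NC -> ring=[0:NA,57:NB]
Final route key 30: smallest pos >= 30 is 57 -> NB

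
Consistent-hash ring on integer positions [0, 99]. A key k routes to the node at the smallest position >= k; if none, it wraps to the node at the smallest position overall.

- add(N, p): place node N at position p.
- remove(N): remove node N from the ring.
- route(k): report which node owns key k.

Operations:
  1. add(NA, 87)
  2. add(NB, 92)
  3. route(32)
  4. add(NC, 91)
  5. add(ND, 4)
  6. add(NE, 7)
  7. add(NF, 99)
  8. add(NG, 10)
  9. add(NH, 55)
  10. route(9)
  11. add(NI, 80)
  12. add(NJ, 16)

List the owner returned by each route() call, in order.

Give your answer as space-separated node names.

Op 1: add NA@87 -> ring=[87:NA]
Op 2: add NB@92 -> ring=[87:NA,92:NB]
Op 3: route key 32: smallest pos >= 32 is 87 -> NA
Op 4: add NC@91 -> ring=[87:NA,91:NC,92:NB]
Op 5: add ND@4 -> ring=[4:ND,87:NA,91:NC,92:NB]
Op 6: add NE@7 -> ring=[4:ND,7:NE,87:NA,91:NC,92:NB]
Op 7: add NF@99 -> ring=[4:ND,7:NE,87:NA,91:NC,92:NB,99:NF]
Op 8: add NG@10 -> ring=[4:ND,7:NE,10:NG,87:NA,91:NC,92:NB,99:NF]
Op 9: add NH@55 -> ring=[4:ND,7:NE,10:NG,55:NH,87:NA,91:NC,92:NB,99:NF]
Op 10: route key 9: smallest pos >= 9 is 10 -> NG
Op 11: add NI@80 -> ring=[4:ND,7:NE,10:NG,55:NH,80:NI,87:NA,91:NC,92:NB,99:NF]
Op 12: add NJ@16 -> ring=[4:ND,7:NE,10:NG,16:NJ,55:NH,80:NI,87:NA,91:NC,92:NB,99:NF]

Answer: NA NG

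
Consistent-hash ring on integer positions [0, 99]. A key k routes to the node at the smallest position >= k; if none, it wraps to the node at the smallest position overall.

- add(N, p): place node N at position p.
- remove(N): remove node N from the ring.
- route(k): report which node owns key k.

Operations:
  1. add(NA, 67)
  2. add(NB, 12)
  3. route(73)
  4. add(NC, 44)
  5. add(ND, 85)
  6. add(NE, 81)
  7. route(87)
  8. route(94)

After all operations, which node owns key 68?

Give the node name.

Op 1: add NA@67 -> ring=[67:NA]
Op 2: add NB@12 -> ring=[12:NB,67:NA]
Op 3: route key 73: none >= 73, wrap to smallest pos 12 -> NB
Op 4: add NC@44 -> ring=[12:NB,44:NC,67:NA]
Op 5: add ND@85 -> ring=[12:NB,44:NC,67:NA,85:ND]
Op 6: add NE@81 -> ring=[12:NB,44:NC,67:NA,81:NE,85:ND]
Op 7: route key 87: none >= 87, wrap to smallest pos 12 -> NB
Op 8: route key 94: none >= 94, wrap to smallest pos 12 -> NB
Final route key 68: smallest pos >= 68 is 81 -> NE

Answer: NE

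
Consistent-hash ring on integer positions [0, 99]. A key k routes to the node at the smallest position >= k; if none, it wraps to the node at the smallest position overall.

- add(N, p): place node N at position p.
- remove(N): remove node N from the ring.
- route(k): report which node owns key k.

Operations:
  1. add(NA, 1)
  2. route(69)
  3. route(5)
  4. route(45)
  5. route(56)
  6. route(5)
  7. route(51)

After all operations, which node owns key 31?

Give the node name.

Answer: NA

Derivation:
Op 1: add NA@1 -> ring=[1:NA]
Op 2: route key 69: none >= 69, wrap to smallest pos 1 -> NA
Op 3: route key 5: none >= 5, wrap to smallest pos 1 -> NA
Op 4: route key 45: none >= 45, wrap to smallest pos 1 -> NA
Op 5: route key 56: none >= 56, wrap to smallest pos 1 -> NA
Op 6: route key 5: none >= 5, wrap to smallest pos 1 -> NA
Op 7: route key 51: none >= 51, wrap to smallest pos 1 -> NA
Final route key 31: none >= 31, wrap to smallest pos 1 -> NA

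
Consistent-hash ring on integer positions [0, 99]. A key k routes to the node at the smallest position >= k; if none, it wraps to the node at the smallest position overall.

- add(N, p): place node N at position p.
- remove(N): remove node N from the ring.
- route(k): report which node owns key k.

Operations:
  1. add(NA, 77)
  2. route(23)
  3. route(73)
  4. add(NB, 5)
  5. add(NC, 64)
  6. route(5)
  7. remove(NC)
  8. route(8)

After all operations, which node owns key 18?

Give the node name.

Answer: NA

Derivation:
Op 1: add NA@77 -> ring=[77:NA]
Op 2: route key 23: smallest pos >= 23 is 77 -> NA
Op 3: route key 73: smallest pos >= 73 is 77 -> NA
Op 4: add NB@5 -> ring=[5:NB,77:NA]
Op 5: add NC@64 -> ring=[5:NB,64:NC,77:NA]
Op 6: route key 5: smallest pos >= 5 is 5 -> NB
Op 7: remove NC -> ring=[5:NB,77:NA]
Op 8: route key 8: smallest pos >= 8 is 77 -> NA
Final route key 18: smallest pos >= 18 is 77 -> NA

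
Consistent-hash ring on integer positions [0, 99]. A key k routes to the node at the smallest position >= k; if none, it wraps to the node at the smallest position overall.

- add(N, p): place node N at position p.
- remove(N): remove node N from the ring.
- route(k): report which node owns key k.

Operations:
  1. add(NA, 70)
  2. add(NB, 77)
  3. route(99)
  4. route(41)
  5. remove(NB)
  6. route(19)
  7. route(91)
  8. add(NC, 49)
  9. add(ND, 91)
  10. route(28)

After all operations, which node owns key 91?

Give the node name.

Op 1: add NA@70 -> ring=[70:NA]
Op 2: add NB@77 -> ring=[70:NA,77:NB]
Op 3: route key 99: none >= 99, wrap to smallest pos 70 -> NA
Op 4: route key 41: smallest pos >= 41 is 70 -> NA
Op 5: remove NB -> ring=[70:NA]
Op 6: route key 19: smallest pos >= 19 is 70 -> NA
Op 7: route key 91: none >= 91, wrap to smallest pos 70 -> NA
Op 8: add NC@49 -> ring=[49:NC,70:NA]
Op 9: add ND@91 -> ring=[49:NC,70:NA,91:ND]
Op 10: route key 28: smallest pos >= 28 is 49 -> NC
Final route key 91: smallest pos >= 91 is 91 -> ND

Answer: ND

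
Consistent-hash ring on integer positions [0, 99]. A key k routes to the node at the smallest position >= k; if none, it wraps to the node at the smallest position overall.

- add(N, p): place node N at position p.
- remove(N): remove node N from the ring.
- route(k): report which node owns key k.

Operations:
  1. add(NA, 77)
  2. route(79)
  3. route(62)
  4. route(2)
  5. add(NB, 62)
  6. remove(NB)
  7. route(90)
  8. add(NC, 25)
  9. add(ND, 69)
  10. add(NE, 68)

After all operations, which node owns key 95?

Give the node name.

Answer: NC

Derivation:
Op 1: add NA@77 -> ring=[77:NA]
Op 2: route key 79: none >= 79, wrap to smallest pos 77 -> NA
Op 3: route key 62: smallest pos >= 62 is 77 -> NA
Op 4: route key 2: smallest pos >= 2 is 77 -> NA
Op 5: add NB@62 -> ring=[62:NB,77:NA]
Op 6: remove NB -> ring=[77:NA]
Op 7: route key 90: none >= 90, wrap to smallest pos 77 -> NA
Op 8: add NC@25 -> ring=[25:NC,77:NA]
Op 9: add ND@69 -> ring=[25:NC,69:ND,77:NA]
Op 10: add NE@68 -> ring=[25:NC,68:NE,69:ND,77:NA]
Final route key 95: none >= 95, wrap to smallest pos 25 -> NC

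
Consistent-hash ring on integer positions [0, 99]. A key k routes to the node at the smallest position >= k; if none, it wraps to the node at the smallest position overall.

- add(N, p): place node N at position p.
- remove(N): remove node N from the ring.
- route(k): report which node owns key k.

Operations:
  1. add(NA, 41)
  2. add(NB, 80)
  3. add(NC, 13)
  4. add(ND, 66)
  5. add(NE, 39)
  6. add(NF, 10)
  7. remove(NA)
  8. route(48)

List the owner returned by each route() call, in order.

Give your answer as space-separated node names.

Answer: ND

Derivation:
Op 1: add NA@41 -> ring=[41:NA]
Op 2: add NB@80 -> ring=[41:NA,80:NB]
Op 3: add NC@13 -> ring=[13:NC,41:NA,80:NB]
Op 4: add ND@66 -> ring=[13:NC,41:NA,66:ND,80:NB]
Op 5: add NE@39 -> ring=[13:NC,39:NE,41:NA,66:ND,80:NB]
Op 6: add NF@10 -> ring=[10:NF,13:NC,39:NE,41:NA,66:ND,80:NB]
Op 7: remove NA -> ring=[10:NF,13:NC,39:NE,66:ND,80:NB]
Op 8: route key 48: smallest pos >= 48 is 66 -> ND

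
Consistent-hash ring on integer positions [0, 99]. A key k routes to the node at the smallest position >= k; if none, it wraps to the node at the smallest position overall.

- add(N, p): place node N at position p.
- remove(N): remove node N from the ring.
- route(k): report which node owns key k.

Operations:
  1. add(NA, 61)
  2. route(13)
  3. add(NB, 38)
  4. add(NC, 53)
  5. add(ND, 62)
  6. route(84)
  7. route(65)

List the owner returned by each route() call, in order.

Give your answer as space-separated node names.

Op 1: add NA@61 -> ring=[61:NA]
Op 2: route key 13: smallest pos >= 13 is 61 -> NA
Op 3: add NB@38 -> ring=[38:NB,61:NA]
Op 4: add NC@53 -> ring=[38:NB,53:NC,61:NA]
Op 5: add ND@62 -> ring=[38:NB,53:NC,61:NA,62:ND]
Op 6: route key 84: none >= 84, wrap to smallest pos 38 -> NB
Op 7: route key 65: none >= 65, wrap to smallest pos 38 -> NB

Answer: NA NB NB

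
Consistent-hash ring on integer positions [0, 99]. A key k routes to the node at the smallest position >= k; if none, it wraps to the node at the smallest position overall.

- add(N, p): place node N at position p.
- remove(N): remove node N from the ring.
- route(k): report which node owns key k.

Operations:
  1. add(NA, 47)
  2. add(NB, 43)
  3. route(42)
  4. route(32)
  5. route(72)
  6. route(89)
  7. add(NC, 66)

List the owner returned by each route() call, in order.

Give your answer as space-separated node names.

Op 1: add NA@47 -> ring=[47:NA]
Op 2: add NB@43 -> ring=[43:NB,47:NA]
Op 3: route key 42: smallest pos >= 42 is 43 -> NB
Op 4: route key 32: smallest pos >= 32 is 43 -> NB
Op 5: route key 72: none >= 72, wrap to smallest pos 43 -> NB
Op 6: route key 89: none >= 89, wrap to smallest pos 43 -> NB
Op 7: add NC@66 -> ring=[43:NB,47:NA,66:NC]

Answer: NB NB NB NB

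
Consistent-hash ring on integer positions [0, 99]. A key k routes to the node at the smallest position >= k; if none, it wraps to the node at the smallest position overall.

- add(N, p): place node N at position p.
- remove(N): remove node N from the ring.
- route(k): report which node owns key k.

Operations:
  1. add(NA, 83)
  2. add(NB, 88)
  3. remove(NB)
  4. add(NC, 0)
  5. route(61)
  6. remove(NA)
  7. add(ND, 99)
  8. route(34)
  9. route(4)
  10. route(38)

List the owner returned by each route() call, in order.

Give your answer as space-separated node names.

Answer: NA ND ND ND

Derivation:
Op 1: add NA@83 -> ring=[83:NA]
Op 2: add NB@88 -> ring=[83:NA,88:NB]
Op 3: remove NB -> ring=[83:NA]
Op 4: add NC@0 -> ring=[0:NC,83:NA]
Op 5: route key 61: smallest pos >= 61 is 83 -> NA
Op 6: remove NA -> ring=[0:NC]
Op 7: add ND@99 -> ring=[0:NC,99:ND]
Op 8: route key 34: smallest pos >= 34 is 99 -> ND
Op 9: route key 4: smallest pos >= 4 is 99 -> ND
Op 10: route key 38: smallest pos >= 38 is 99 -> ND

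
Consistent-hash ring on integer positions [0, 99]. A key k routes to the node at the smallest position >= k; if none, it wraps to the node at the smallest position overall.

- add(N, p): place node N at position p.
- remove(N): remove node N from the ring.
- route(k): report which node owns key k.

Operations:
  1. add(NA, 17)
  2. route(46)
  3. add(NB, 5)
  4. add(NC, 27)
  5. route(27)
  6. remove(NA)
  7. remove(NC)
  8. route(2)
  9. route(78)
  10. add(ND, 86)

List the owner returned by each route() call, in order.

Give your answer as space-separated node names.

Op 1: add NA@17 -> ring=[17:NA]
Op 2: route key 46: none >= 46, wrap to smallest pos 17 -> NA
Op 3: add NB@5 -> ring=[5:NB,17:NA]
Op 4: add NC@27 -> ring=[5:NB,17:NA,27:NC]
Op 5: route key 27: smallest pos >= 27 is 27 -> NC
Op 6: remove NA -> ring=[5:NB,27:NC]
Op 7: remove NC -> ring=[5:NB]
Op 8: route key 2: smallest pos >= 2 is 5 -> NB
Op 9: route key 78: none >= 78, wrap to smallest pos 5 -> NB
Op 10: add ND@86 -> ring=[5:NB,86:ND]

Answer: NA NC NB NB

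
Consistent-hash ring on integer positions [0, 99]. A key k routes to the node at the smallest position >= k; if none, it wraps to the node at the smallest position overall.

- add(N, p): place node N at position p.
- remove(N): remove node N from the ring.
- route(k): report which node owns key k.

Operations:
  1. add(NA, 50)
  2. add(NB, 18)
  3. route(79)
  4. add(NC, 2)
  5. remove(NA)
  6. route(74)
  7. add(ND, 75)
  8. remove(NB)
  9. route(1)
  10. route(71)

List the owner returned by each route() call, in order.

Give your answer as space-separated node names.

Op 1: add NA@50 -> ring=[50:NA]
Op 2: add NB@18 -> ring=[18:NB,50:NA]
Op 3: route key 79: none >= 79, wrap to smallest pos 18 -> NB
Op 4: add NC@2 -> ring=[2:NC,18:NB,50:NA]
Op 5: remove NA -> ring=[2:NC,18:NB]
Op 6: route key 74: none >= 74, wrap to smallest pos 2 -> NC
Op 7: add ND@75 -> ring=[2:NC,18:NB,75:ND]
Op 8: remove NB -> ring=[2:NC,75:ND]
Op 9: route key 1: smallest pos >= 1 is 2 -> NC
Op 10: route key 71: smallest pos >= 71 is 75 -> ND

Answer: NB NC NC ND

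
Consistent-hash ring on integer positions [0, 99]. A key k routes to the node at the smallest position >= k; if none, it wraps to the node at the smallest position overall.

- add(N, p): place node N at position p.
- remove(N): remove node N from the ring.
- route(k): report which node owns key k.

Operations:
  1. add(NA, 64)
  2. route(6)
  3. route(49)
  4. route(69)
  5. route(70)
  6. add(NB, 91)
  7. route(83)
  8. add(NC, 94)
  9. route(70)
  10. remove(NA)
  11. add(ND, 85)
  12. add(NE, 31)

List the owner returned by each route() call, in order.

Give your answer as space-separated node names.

Answer: NA NA NA NA NB NB

Derivation:
Op 1: add NA@64 -> ring=[64:NA]
Op 2: route key 6: smallest pos >= 6 is 64 -> NA
Op 3: route key 49: smallest pos >= 49 is 64 -> NA
Op 4: route key 69: none >= 69, wrap to smallest pos 64 -> NA
Op 5: route key 70: none >= 70, wrap to smallest pos 64 -> NA
Op 6: add NB@91 -> ring=[64:NA,91:NB]
Op 7: route key 83: smallest pos >= 83 is 91 -> NB
Op 8: add NC@94 -> ring=[64:NA,91:NB,94:NC]
Op 9: route key 70: smallest pos >= 70 is 91 -> NB
Op 10: remove NA -> ring=[91:NB,94:NC]
Op 11: add ND@85 -> ring=[85:ND,91:NB,94:NC]
Op 12: add NE@31 -> ring=[31:NE,85:ND,91:NB,94:NC]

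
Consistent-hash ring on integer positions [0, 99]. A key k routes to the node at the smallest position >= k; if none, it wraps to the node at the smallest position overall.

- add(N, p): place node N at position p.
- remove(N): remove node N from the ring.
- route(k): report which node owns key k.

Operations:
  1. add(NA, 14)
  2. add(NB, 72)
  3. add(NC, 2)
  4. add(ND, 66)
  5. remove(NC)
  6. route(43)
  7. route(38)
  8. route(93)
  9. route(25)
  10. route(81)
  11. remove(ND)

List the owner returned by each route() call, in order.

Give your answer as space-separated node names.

Answer: ND ND NA ND NA

Derivation:
Op 1: add NA@14 -> ring=[14:NA]
Op 2: add NB@72 -> ring=[14:NA,72:NB]
Op 3: add NC@2 -> ring=[2:NC,14:NA,72:NB]
Op 4: add ND@66 -> ring=[2:NC,14:NA,66:ND,72:NB]
Op 5: remove NC -> ring=[14:NA,66:ND,72:NB]
Op 6: route key 43: smallest pos >= 43 is 66 -> ND
Op 7: route key 38: smallest pos >= 38 is 66 -> ND
Op 8: route key 93: none >= 93, wrap to smallest pos 14 -> NA
Op 9: route key 25: smallest pos >= 25 is 66 -> ND
Op 10: route key 81: none >= 81, wrap to smallest pos 14 -> NA
Op 11: remove ND -> ring=[14:NA,72:NB]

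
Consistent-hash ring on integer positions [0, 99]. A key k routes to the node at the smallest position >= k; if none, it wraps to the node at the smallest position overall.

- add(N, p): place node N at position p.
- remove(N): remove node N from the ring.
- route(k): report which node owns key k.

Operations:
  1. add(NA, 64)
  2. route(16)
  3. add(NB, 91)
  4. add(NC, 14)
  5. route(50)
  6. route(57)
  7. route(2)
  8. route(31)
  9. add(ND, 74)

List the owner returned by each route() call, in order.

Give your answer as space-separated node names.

Op 1: add NA@64 -> ring=[64:NA]
Op 2: route key 16: smallest pos >= 16 is 64 -> NA
Op 3: add NB@91 -> ring=[64:NA,91:NB]
Op 4: add NC@14 -> ring=[14:NC,64:NA,91:NB]
Op 5: route key 50: smallest pos >= 50 is 64 -> NA
Op 6: route key 57: smallest pos >= 57 is 64 -> NA
Op 7: route key 2: smallest pos >= 2 is 14 -> NC
Op 8: route key 31: smallest pos >= 31 is 64 -> NA
Op 9: add ND@74 -> ring=[14:NC,64:NA,74:ND,91:NB]

Answer: NA NA NA NC NA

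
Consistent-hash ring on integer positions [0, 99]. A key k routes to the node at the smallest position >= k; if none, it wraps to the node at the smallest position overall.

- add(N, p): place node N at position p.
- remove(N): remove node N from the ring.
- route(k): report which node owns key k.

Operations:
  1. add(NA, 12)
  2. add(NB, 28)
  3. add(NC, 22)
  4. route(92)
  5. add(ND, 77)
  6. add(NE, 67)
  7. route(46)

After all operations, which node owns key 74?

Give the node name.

Answer: ND

Derivation:
Op 1: add NA@12 -> ring=[12:NA]
Op 2: add NB@28 -> ring=[12:NA,28:NB]
Op 3: add NC@22 -> ring=[12:NA,22:NC,28:NB]
Op 4: route key 92: none >= 92, wrap to smallest pos 12 -> NA
Op 5: add ND@77 -> ring=[12:NA,22:NC,28:NB,77:ND]
Op 6: add NE@67 -> ring=[12:NA,22:NC,28:NB,67:NE,77:ND]
Op 7: route key 46: smallest pos >= 46 is 67 -> NE
Final route key 74: smallest pos >= 74 is 77 -> ND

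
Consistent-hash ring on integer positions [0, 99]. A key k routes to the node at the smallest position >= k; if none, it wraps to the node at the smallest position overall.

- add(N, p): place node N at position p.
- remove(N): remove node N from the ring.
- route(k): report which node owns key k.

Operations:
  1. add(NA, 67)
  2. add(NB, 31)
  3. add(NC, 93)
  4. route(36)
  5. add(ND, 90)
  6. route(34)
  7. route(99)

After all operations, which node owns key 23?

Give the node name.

Op 1: add NA@67 -> ring=[67:NA]
Op 2: add NB@31 -> ring=[31:NB,67:NA]
Op 3: add NC@93 -> ring=[31:NB,67:NA,93:NC]
Op 4: route key 36: smallest pos >= 36 is 67 -> NA
Op 5: add ND@90 -> ring=[31:NB,67:NA,90:ND,93:NC]
Op 6: route key 34: smallest pos >= 34 is 67 -> NA
Op 7: route key 99: none >= 99, wrap to smallest pos 31 -> NB
Final route key 23: smallest pos >= 23 is 31 -> NB

Answer: NB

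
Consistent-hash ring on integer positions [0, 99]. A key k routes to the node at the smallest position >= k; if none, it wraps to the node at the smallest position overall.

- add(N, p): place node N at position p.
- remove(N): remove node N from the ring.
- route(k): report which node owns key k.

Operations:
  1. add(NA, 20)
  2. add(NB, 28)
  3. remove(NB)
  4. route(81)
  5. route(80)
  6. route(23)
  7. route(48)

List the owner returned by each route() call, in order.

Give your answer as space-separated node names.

Answer: NA NA NA NA

Derivation:
Op 1: add NA@20 -> ring=[20:NA]
Op 2: add NB@28 -> ring=[20:NA,28:NB]
Op 3: remove NB -> ring=[20:NA]
Op 4: route key 81: none >= 81, wrap to smallest pos 20 -> NA
Op 5: route key 80: none >= 80, wrap to smallest pos 20 -> NA
Op 6: route key 23: none >= 23, wrap to smallest pos 20 -> NA
Op 7: route key 48: none >= 48, wrap to smallest pos 20 -> NA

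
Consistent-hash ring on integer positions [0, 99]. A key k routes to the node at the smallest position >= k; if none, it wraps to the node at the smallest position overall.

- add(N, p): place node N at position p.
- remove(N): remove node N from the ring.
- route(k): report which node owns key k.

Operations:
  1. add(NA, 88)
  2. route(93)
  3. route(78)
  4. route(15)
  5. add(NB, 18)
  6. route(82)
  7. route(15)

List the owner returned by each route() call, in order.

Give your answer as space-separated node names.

Answer: NA NA NA NA NB

Derivation:
Op 1: add NA@88 -> ring=[88:NA]
Op 2: route key 93: none >= 93, wrap to smallest pos 88 -> NA
Op 3: route key 78: smallest pos >= 78 is 88 -> NA
Op 4: route key 15: smallest pos >= 15 is 88 -> NA
Op 5: add NB@18 -> ring=[18:NB,88:NA]
Op 6: route key 82: smallest pos >= 82 is 88 -> NA
Op 7: route key 15: smallest pos >= 15 is 18 -> NB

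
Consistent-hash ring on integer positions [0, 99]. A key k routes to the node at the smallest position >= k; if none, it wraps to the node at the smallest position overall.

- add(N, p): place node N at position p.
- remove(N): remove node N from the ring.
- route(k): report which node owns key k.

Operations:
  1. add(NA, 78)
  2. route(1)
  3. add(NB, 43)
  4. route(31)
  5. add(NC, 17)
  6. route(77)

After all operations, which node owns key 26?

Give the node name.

Answer: NB

Derivation:
Op 1: add NA@78 -> ring=[78:NA]
Op 2: route key 1: smallest pos >= 1 is 78 -> NA
Op 3: add NB@43 -> ring=[43:NB,78:NA]
Op 4: route key 31: smallest pos >= 31 is 43 -> NB
Op 5: add NC@17 -> ring=[17:NC,43:NB,78:NA]
Op 6: route key 77: smallest pos >= 77 is 78 -> NA
Final route key 26: smallest pos >= 26 is 43 -> NB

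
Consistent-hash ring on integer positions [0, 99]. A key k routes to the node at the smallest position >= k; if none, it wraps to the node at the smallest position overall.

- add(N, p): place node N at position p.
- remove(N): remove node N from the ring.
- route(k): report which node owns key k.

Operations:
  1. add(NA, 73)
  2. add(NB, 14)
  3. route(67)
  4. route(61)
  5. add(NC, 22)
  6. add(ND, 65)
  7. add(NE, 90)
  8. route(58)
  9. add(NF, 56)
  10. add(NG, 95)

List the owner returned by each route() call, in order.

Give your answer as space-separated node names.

Op 1: add NA@73 -> ring=[73:NA]
Op 2: add NB@14 -> ring=[14:NB,73:NA]
Op 3: route key 67: smallest pos >= 67 is 73 -> NA
Op 4: route key 61: smallest pos >= 61 is 73 -> NA
Op 5: add NC@22 -> ring=[14:NB,22:NC,73:NA]
Op 6: add ND@65 -> ring=[14:NB,22:NC,65:ND,73:NA]
Op 7: add NE@90 -> ring=[14:NB,22:NC,65:ND,73:NA,90:NE]
Op 8: route key 58: smallest pos >= 58 is 65 -> ND
Op 9: add NF@56 -> ring=[14:NB,22:NC,56:NF,65:ND,73:NA,90:NE]
Op 10: add NG@95 -> ring=[14:NB,22:NC,56:NF,65:ND,73:NA,90:NE,95:NG]

Answer: NA NA ND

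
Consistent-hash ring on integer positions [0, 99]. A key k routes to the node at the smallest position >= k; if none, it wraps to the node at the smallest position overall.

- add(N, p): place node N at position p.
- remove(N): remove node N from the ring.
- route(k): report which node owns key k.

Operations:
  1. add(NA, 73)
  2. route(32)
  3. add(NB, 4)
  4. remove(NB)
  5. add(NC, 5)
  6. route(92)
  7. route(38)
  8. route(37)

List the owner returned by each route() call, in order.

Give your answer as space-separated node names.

Answer: NA NC NA NA

Derivation:
Op 1: add NA@73 -> ring=[73:NA]
Op 2: route key 32: smallest pos >= 32 is 73 -> NA
Op 3: add NB@4 -> ring=[4:NB,73:NA]
Op 4: remove NB -> ring=[73:NA]
Op 5: add NC@5 -> ring=[5:NC,73:NA]
Op 6: route key 92: none >= 92, wrap to smallest pos 5 -> NC
Op 7: route key 38: smallest pos >= 38 is 73 -> NA
Op 8: route key 37: smallest pos >= 37 is 73 -> NA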